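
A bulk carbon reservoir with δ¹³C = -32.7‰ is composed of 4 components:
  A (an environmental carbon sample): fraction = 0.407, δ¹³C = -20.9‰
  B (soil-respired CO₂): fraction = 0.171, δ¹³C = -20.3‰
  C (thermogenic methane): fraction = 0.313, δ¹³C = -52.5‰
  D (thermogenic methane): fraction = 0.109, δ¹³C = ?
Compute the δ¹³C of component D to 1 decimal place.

Isotope mass balance: δ_bulk = Σ fᵢ·δᵢ.
-32.7 = 0.407×(-20.9) + 0.171×(-20.3) + 0.313×(-52.5) + 0.109×δ_D
0.109·δ_D = -32.7 − (-28.410) = -4.290
δ_D = -4.290 / 0.109 = -39.36‰

-39.4‰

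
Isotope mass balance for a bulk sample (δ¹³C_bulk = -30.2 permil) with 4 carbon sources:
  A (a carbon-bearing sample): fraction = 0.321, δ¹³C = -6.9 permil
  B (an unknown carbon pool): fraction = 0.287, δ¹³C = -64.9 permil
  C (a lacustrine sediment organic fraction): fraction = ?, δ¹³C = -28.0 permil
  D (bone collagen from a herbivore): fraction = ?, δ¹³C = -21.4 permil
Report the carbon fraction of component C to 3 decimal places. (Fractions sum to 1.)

0.147

Let f_C and f_D be the unknown fractions; fractions sum to 1 so f_C + f_D = 0.392.
Mass balance: Σ fᵢ·δᵢ = δ_bulk ⇒ f_C·(-28.0) + f_D·(-21.4) = -30.2 − (-20.841) = -9.359
Substitute f_D = 0.392 − f_C:
f_C·(-28.0 − -21.4) = -9.359 − 0.392×(-21.4) = -0.970
f_C = -0.970 / -6.6 = 0.1470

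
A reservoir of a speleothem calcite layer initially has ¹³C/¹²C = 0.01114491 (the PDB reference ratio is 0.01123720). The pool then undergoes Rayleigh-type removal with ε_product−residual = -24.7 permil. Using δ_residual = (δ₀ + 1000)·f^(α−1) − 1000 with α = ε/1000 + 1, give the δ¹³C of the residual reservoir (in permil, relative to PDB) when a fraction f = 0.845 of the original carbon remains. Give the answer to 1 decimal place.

-4.1 permil

δ₀ = (0.01114491/0.01123720 − 1)×1000 = (0.991787 − 1)×1000 = -8.213 permil
α − 1 = ε/1000 = -0.0247
f^(α−1) = 0.845^(-0.0247) = 1.004169
δ_res = (-8.213 + 1000) × 1.004169 − 1000 = 995.921 − 1000 = -4.08 permil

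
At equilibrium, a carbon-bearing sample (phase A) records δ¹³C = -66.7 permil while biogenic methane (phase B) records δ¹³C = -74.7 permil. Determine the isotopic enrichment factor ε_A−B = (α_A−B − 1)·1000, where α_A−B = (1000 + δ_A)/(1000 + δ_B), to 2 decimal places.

8.65 permil

α_A−B = (1000 + -66.7) / (1000 + -74.7) = 933.3 / 925.3 = 1.008646
ε_A−B = (1.008646 − 1) × 1000 = 8.646 permil
(The approximation ε ≈ δ_A − δ_B would give 8.0 permil.)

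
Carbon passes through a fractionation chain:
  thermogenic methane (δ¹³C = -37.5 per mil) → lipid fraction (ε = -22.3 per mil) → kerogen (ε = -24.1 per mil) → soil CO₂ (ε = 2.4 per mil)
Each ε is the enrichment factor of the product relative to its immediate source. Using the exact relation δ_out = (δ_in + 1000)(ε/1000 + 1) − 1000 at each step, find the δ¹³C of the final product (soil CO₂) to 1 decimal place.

-79.4 per mil

step 1: δ = (-37.50 + 1000)·(-22.3/1000 + 1) − 1000 = -58.96 per mil
step 2: δ = (-58.96 + 1000)·(-24.1/1000 + 1) − 1000 = -81.64 per mil
step 3: δ = (-81.64 + 1000)·(2.4/1000 + 1) − 1000 = -79.44 per mil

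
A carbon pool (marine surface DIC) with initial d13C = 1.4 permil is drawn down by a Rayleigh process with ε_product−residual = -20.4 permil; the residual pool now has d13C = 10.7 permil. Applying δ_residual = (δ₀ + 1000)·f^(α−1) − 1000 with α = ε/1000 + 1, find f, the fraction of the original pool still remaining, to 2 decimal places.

α − 1 = ε/1000 = -0.0204
(δ_res + 1000)/(δ₀ + 1000) = (10.7 + 1000)/(1.4 + 1000) = 1010.7/1001.4 = 1.009287
f = 1.009287^(1/-0.0204) = exp(ln(1.009287)/-0.0204) = exp(0.00924/-0.0204)
f = exp(-0.4531) = 0.6356

0.64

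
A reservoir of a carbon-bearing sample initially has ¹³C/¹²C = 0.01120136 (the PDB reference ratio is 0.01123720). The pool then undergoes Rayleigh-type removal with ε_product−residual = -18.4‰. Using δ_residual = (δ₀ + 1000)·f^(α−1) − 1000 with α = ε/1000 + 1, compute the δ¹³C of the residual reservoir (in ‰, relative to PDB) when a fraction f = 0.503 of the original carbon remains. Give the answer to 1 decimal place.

δ₀ = (0.01120136/0.01123720 − 1)×1000 = (0.996811 − 1)×1000 = -3.189‰
α − 1 = ε/1000 = -0.0184
f^(α−1) = 0.503^(-0.0184) = 1.012724
δ_res = (-3.189 + 1000) × 1.012724 − 1000 = 1009.494 − 1000 = 9.49‰

9.5‰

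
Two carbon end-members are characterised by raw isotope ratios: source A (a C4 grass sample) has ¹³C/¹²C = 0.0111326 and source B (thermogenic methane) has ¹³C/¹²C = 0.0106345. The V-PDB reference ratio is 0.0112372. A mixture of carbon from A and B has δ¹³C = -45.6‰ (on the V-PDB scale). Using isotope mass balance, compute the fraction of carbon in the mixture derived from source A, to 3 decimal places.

0.181

δ_A = (0.0111326/0.0112372 − 1)×1000 = (0.990692 − 1)×1000 = -9.308‰
δ_B = (0.0106345/0.0112372 − 1)×1000 = (0.946366 − 1)×1000 = -53.634‰
f_A = (δ_mix − δ_B)/(δ_A − δ_B) = (-45.6 − (-53.634))/(-9.308 − (-53.634))
f_A = 8.034 / 44.326 = 0.1813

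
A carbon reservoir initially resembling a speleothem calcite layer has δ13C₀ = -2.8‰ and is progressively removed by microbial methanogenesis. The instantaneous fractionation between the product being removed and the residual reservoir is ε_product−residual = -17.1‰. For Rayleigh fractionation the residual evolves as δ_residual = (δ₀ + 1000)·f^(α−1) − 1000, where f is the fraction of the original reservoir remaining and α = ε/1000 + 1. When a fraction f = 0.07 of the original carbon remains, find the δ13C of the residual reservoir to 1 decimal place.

43.6‰

Rayleigh residual: δ_res = (δ₀ + 1000)·f^(α−1) − 1000
α = ε/1000 + 1 = 0.98290, so α − 1 = -0.01710
f^(α−1) = 0.07^(-0.01710) = 1.046523
δ_res = (-2.8 + 1000) × 1.046523 − 1000 = 1043.593 − 1000 = 43.59‰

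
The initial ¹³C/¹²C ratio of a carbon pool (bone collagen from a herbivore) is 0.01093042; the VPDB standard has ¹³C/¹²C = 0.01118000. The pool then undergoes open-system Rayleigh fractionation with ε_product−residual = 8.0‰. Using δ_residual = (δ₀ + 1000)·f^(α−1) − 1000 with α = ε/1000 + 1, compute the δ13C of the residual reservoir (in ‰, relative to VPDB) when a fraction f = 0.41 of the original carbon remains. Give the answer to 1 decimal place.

δ₀ = (0.01093042/0.01118000 − 1)×1000 = (0.977676 − 1)×1000 = -22.324‰
α − 1 = ε/1000 = 0.0080
f^(α−1) = 0.41^(0.0080) = 0.992893
δ_res = (-22.324 + 1000) × 0.992893 − 1000 = 970.727 − 1000 = -29.27‰

-29.3‰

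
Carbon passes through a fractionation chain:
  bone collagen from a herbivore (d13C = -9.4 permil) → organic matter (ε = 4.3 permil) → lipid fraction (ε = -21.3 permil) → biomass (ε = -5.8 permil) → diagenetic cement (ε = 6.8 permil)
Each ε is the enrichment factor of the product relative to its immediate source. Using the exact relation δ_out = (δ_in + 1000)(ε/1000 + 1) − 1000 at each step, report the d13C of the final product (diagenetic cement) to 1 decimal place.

step 1: δ = (-9.40 + 1000)·(4.3/1000 + 1) − 1000 = -5.14 permil
step 2: δ = (-5.14 + 1000)·(-21.3/1000 + 1) − 1000 = -26.33 permil
step 3: δ = (-26.33 + 1000)·(-5.8/1000 + 1) − 1000 = -31.98 permil
step 4: δ = (-31.98 + 1000)·(6.8/1000 + 1) − 1000 = -25.40 permil

-25.4 permil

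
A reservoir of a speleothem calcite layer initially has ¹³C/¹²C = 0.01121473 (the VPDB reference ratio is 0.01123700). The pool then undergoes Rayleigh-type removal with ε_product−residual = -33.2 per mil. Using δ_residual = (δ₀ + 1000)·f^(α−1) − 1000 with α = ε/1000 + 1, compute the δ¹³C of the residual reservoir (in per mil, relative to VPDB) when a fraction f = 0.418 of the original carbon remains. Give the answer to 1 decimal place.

δ₀ = (0.01121473/0.01123700 − 1)×1000 = (0.998018 − 1)×1000 = -1.982 per mil
α − 1 = ε/1000 = -0.0332
f^(α−1) = 0.418^(-0.0332) = 1.029383
δ_res = (-1.982 + 1000) × 1.029383 − 1000 = 1027.343 − 1000 = 27.34 per mil

27.3 per mil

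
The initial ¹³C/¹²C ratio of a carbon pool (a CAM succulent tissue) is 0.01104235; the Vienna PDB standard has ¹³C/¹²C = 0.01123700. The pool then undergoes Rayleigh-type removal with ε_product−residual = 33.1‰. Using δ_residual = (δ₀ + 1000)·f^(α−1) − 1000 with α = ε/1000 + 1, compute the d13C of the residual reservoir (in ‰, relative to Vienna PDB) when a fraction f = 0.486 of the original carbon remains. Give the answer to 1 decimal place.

δ₀ = (0.01104235/0.01123700 − 1)×1000 = (0.982678 − 1)×1000 = -17.322‰
α − 1 = ε/1000 = 0.0331
f^(α−1) = 0.486^(0.0331) = 0.976400
δ_res = (-17.322 + 1000) × 0.976400 − 1000 = 959.486 − 1000 = -40.51‰

-40.5‰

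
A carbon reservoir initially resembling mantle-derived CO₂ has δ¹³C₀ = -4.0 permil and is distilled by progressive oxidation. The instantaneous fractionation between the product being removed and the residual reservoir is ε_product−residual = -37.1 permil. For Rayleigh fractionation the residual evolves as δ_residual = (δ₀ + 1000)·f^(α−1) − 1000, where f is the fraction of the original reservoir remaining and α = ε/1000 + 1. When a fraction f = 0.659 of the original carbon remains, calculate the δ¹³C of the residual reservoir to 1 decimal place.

11.5 permil

Rayleigh residual: δ_res = (δ₀ + 1000)·f^(α−1) − 1000
α = ε/1000 + 1 = 0.96290, so α − 1 = -0.03710
f^(α−1) = 0.659^(-0.03710) = 1.015592
δ_res = (-4.0 + 1000) × 1.015592 − 1000 = 1011.530 − 1000 = 11.53 permil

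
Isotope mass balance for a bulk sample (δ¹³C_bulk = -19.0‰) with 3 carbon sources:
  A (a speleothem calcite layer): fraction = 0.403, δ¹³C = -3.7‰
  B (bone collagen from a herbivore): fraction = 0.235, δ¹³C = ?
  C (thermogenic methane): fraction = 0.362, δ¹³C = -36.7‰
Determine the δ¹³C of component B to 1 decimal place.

Isotope mass balance: δ_bulk = Σ fᵢ·δᵢ.
-19.0 = 0.403×(-3.7) + 0.235×δ_B + 0.362×(-36.7)
0.235·δ_B = -19.0 − (-14.777) = -4.223
δ_B = -4.223 / 0.235 = -17.97‰

-18.0‰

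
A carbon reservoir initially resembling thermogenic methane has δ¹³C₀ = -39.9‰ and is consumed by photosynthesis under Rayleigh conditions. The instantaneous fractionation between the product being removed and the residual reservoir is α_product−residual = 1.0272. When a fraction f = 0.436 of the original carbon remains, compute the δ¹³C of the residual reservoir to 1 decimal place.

Rayleigh residual: δ_res = (δ₀ + 1000)·f^(α−1) − 1000
α − 1 = 0.02720
f^(α−1) = 0.436^(0.02720) = 0.977674
δ_res = (-39.9 + 1000) × 0.977674 − 1000 = 938.665 − 1000 = -61.34‰

-61.3‰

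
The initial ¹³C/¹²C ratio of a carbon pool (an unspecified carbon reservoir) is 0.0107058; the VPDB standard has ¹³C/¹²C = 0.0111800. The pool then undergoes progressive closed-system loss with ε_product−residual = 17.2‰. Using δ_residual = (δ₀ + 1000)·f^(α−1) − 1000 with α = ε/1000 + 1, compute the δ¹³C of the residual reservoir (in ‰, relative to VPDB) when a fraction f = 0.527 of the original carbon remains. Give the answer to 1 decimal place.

-52.9‰

δ₀ = (0.0107058/0.0111800 − 1)×1000 = (0.957585 − 1)×1000 = -42.415‰
α − 1 = ε/1000 = 0.0172
f^(α−1) = 0.527^(0.0172) = 0.989043
δ_res = (-42.415 + 1000) × 0.989043 − 1000 = 947.093 − 1000 = -52.91‰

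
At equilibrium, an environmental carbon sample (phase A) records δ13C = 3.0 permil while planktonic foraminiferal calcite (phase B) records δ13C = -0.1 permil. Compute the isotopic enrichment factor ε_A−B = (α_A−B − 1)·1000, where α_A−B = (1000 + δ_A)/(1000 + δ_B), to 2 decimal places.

α_A−B = (1000 + 3.0) / (1000 + -0.1) = 1003.0 / 999.9 = 1.003100
ε_A−B = (1.003100 − 1) × 1000 = 3.100 permil
(The approximation ε ≈ δ_A − δ_B would give 3.1 permil.)

3.10 permil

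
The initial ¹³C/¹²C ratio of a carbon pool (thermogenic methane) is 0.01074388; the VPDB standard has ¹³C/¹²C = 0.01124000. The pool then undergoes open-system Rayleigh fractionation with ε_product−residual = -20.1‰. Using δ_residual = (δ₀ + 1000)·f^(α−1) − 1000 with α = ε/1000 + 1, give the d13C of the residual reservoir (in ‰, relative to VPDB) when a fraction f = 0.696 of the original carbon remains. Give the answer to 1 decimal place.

-37.2‰

δ₀ = (0.01074388/0.01124000 − 1)×1000 = (0.955861 − 1)×1000 = -44.139‰
α − 1 = ε/1000 = -0.0201
f^(α−1) = 0.696^(-0.0201) = 1.007311
δ_res = (-44.139 + 1000) × 1.007311 − 1000 = 962.849 − 1000 = -37.15‰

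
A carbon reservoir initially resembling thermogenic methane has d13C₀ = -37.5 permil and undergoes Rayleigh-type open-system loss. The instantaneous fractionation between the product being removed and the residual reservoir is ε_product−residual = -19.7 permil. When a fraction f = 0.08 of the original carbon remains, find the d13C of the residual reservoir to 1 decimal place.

11.6 permil

Rayleigh residual: δ_res = (δ₀ + 1000)·f^(α−1) − 1000
α = ε/1000 + 1 = 0.98030, so α − 1 = -0.01970
f^(α−1) = 0.08^(-0.01970) = 1.051016
δ_res = (-37.5 + 1000) × 1.051016 − 1000 = 1011.602 − 1000 = 11.60 permil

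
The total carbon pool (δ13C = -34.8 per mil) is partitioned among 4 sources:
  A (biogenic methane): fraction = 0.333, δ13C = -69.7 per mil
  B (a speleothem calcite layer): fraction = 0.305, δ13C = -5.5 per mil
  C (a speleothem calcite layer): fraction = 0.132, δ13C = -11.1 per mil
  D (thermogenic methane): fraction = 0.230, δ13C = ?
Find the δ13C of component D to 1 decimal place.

-36.7 per mil

Isotope mass balance: δ_bulk = Σ fᵢ·δᵢ.
-34.8 = 0.333×(-69.7) + 0.305×(-5.5) + 0.132×(-11.1) + 0.230×δ_D
0.230·δ_D = -34.8 − (-26.353) = -8.447
δ_D = -8.447 / 0.230 = -36.73 per mil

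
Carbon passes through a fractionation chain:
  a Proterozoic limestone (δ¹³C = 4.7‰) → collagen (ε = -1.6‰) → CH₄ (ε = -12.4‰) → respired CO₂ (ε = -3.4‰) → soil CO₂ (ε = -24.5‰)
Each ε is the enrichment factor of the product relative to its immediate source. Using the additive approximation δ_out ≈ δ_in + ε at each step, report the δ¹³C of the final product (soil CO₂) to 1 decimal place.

-37.2‰

step 1: δ ≈ 4.7 + (-1.6) = 3.1‰
step 2: δ ≈ 3.1 + (-12.4) = -9.3‰
step 3: δ ≈ -9.3 + (-3.4) = -12.7‰
step 4: δ ≈ -12.7 + (-24.5) = -37.2‰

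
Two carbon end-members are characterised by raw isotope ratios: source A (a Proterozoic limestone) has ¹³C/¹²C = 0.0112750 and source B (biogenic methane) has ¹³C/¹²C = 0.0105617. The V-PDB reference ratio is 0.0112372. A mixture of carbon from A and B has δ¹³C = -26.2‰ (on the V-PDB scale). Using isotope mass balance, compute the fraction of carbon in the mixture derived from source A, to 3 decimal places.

0.534

δ_A = (0.0112750/0.0112372 − 1)×1000 = (1.003364 − 1)×1000 = 3.364‰
δ_B = (0.0105617/0.0112372 − 1)×1000 = (0.939887 − 1)×1000 = -60.113‰
f_A = (δ_mix − δ_B)/(δ_A − δ_B) = (-26.2 − (-60.113))/(3.364 − (-60.113))
f_A = 33.913 / 63.477 = 0.5343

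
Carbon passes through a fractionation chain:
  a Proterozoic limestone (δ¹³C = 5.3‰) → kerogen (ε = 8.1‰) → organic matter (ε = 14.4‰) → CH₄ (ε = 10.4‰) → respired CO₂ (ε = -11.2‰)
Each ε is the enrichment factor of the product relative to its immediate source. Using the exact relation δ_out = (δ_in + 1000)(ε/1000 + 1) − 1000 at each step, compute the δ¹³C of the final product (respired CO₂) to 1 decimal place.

27.1‰

step 1: δ = (5.30 + 1000)·(8.1/1000 + 1) − 1000 = 13.44‰
step 2: δ = (13.44 + 1000)·(14.4/1000 + 1) − 1000 = 28.04‰
step 3: δ = (28.04 + 1000)·(10.4/1000 + 1) − 1000 = 38.73‰
step 4: δ = (38.73 + 1000)·(-11.2/1000 + 1) − 1000 = 27.09‰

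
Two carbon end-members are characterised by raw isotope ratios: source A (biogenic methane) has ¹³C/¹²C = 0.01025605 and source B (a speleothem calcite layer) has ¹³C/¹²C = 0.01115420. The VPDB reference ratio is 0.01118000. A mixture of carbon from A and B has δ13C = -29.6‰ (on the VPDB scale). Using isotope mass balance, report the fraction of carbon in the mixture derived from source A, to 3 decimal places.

δ_A = (0.01025605/0.01118000 − 1)×1000 = (0.917357 − 1)×1000 = -82.643‰
δ_B = (0.01115420/0.01118000 − 1)×1000 = (0.997692 − 1)×1000 = -2.308‰
f_A = (δ_mix − δ_B)/(δ_A − δ_B) = (-29.6 − (-2.308))/(-82.643 − (-2.308))
f_A = -27.292 / -80.335 = 0.3397

0.340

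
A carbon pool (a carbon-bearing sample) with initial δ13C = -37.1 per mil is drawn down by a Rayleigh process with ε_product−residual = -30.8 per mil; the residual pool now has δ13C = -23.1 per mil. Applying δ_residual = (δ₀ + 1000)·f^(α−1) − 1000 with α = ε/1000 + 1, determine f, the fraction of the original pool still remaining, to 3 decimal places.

0.626

α − 1 = ε/1000 = -0.0308
(δ_res + 1000)/(δ₀ + 1000) = (-23.1 + 1000)/(-37.1 + 1000) = 976.9/962.9 = 1.014539
f = 1.014539^(1/-0.0308) = exp(ln(1.014539)/-0.0308) = exp(0.01443/-0.0308)
f = exp(-0.4687) = 0.6258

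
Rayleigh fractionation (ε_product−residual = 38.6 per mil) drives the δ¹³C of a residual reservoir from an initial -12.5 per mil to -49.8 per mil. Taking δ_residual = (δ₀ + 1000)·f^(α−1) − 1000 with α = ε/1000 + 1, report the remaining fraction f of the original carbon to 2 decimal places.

0.37

α − 1 = ε/1000 = 0.0386
(δ_res + 1000)/(δ₀ + 1000) = (-49.8 + 1000)/(-12.5 + 1000) = 950.2/987.5 = 0.962228
f = 0.962228^(1/0.0386) = exp(ln(0.962228)/0.0386) = exp(-0.03850/0.0386)
f = exp(-0.9975) = 0.3688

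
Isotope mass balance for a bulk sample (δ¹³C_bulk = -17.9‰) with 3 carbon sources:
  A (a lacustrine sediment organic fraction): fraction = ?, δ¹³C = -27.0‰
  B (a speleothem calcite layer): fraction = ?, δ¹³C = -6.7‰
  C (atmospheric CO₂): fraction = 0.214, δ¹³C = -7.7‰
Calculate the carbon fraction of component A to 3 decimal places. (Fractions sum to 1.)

0.541

Let f_A and f_B be the unknown fractions; fractions sum to 1 so f_A + f_B = 0.786.
Mass balance: Σ fᵢ·δᵢ = δ_bulk ⇒ f_A·(-27.0) + f_B·(-6.7) = -17.9 − (-1.648) = -16.252
Substitute f_B = 0.786 − f_A:
f_A·(-27.0 − -6.7) = -16.252 − 0.786×(-6.7) = -10.986
f_A = -10.986 / -20.3 = 0.5412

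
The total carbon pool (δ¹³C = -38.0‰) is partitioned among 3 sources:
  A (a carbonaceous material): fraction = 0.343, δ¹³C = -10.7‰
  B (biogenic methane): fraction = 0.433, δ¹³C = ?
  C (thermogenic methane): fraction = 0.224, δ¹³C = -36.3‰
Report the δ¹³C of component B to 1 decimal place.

Isotope mass balance: δ_bulk = Σ fᵢ·δᵢ.
-38.0 = 0.343×(-10.7) + 0.433×δ_B + 0.224×(-36.3)
0.433·δ_B = -38.0 − (-11.801) = -26.199
δ_B = -26.199 / 0.433 = -60.51‰

-60.5‰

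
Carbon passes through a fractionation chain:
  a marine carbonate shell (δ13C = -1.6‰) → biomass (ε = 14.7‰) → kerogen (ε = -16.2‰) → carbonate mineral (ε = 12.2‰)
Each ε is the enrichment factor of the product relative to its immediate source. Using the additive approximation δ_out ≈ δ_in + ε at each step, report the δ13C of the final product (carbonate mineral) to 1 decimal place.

9.1‰

step 1: δ ≈ -1.6 + (14.7) = 13.1‰
step 2: δ ≈ 13.1 + (-16.2) = -3.1‰
step 3: δ ≈ -3.1 + (12.2) = 9.1‰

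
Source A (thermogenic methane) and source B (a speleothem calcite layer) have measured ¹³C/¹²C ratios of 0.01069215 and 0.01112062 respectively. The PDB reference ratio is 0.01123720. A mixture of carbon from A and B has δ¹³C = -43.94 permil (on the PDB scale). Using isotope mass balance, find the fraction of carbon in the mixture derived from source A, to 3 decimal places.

0.880

δ_A = (0.01069215/0.01123720 − 1)×1000 = (0.951496 − 1)×1000 = -48.504 permil
δ_B = (0.01112062/0.01123720 − 1)×1000 = (0.989626 − 1)×1000 = -10.374 permil
f_A = (δ_mix − δ_B)/(δ_A − δ_B) = (-43.94 − (-10.374))/(-48.504 − (-10.374))
f_A = -33.566 / -38.130 = 0.8803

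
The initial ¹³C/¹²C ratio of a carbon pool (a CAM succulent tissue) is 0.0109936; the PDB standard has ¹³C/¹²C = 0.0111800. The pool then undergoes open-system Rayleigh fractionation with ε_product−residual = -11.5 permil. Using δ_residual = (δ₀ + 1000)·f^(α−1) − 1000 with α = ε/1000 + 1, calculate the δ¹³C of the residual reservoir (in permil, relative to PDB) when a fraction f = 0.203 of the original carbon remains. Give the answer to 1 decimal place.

δ₀ = (0.0109936/0.0111800 − 1)×1000 = (0.983327 − 1)×1000 = -16.673 permil
α − 1 = ε/1000 = -0.0115
f^(α−1) = 0.203^(-0.0115) = 1.018506
δ_res = (-16.673 + 1000) × 1.018506 − 1000 = 1001.525 − 1000 = 1.53 permil

1.5 permil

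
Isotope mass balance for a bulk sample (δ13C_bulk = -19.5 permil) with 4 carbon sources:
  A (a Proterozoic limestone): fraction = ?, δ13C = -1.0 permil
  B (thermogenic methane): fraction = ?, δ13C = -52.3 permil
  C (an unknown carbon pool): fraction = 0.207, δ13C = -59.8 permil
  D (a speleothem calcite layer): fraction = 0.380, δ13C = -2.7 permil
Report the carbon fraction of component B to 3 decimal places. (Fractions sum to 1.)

Let f_B and f_A be the unknown fractions; fractions sum to 1 so f_B + f_A = 0.413.
Mass balance: Σ fᵢ·δᵢ = δ_bulk ⇒ f_B·(-52.3) + f_A·(-1.0) = -19.5 − (-13.405) = -6.095
Substitute f_A = 0.413 − f_B:
f_B·(-52.3 − -1.0) = -6.095 − 0.413×(-1.0) = -5.682
f_B = -5.682 / -51.3 = 0.1108

0.111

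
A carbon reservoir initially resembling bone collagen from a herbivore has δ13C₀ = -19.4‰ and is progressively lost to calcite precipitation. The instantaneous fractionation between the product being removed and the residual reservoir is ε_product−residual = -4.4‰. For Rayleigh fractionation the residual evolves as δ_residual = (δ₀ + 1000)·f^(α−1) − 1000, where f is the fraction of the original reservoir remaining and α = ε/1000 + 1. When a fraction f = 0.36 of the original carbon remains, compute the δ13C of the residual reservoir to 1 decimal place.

Rayleigh residual: δ_res = (δ₀ + 1000)·f^(α−1) − 1000
α = ε/1000 + 1 = 0.99560, so α − 1 = -0.00440
f^(α−1) = 0.36^(-0.00440) = 1.004505
δ_res = (-19.4 + 1000) × 1.004505 − 1000 = 985.018 − 1000 = -14.98‰

-15.0‰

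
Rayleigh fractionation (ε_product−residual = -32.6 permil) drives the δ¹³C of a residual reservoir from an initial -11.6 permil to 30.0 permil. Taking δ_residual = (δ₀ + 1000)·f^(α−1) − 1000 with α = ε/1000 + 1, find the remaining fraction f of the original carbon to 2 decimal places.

α − 1 = ε/1000 = -0.0326
(δ_res + 1000)/(δ₀ + 1000) = (30.0 + 1000)/(-11.6 + 1000) = 1030.0/988.4 = 1.042088
f = 1.042088^(1/-0.0326) = exp(ln(1.042088)/-0.0326) = exp(0.04123/-0.0326)
f = exp(-1.2646) = 0.2823

0.28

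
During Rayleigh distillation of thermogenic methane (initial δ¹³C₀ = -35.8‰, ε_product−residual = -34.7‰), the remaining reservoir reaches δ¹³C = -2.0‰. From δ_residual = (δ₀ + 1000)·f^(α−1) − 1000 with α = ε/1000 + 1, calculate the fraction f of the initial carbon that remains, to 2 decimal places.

0.37

α − 1 = ε/1000 = -0.0347
(δ_res + 1000)/(δ₀ + 1000) = (-2.0 + 1000)/(-35.8 + 1000) = 998.0/964.2 = 1.035055
f = 1.035055^(1/-0.0347) = exp(ln(1.035055)/-0.0347) = exp(0.03445/-0.0347)
f = exp(-0.9929) = 0.3705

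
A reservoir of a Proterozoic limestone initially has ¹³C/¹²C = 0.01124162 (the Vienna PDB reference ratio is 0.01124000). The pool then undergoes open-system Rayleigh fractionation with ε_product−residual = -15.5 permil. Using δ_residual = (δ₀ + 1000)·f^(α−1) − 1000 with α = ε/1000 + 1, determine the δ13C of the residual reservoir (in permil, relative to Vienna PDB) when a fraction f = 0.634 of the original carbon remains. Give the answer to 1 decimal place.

δ₀ = (0.01124162/0.01124000 − 1)×1000 = (1.000144 − 1)×1000 = 0.144 permil
α − 1 = ε/1000 = -0.0155
f^(α−1) = 0.634^(-0.0155) = 1.007088
δ_res = (0.144 + 1000) × 1.007088 − 1000 = 1007.234 − 1000 = 7.23 permil

7.2 permil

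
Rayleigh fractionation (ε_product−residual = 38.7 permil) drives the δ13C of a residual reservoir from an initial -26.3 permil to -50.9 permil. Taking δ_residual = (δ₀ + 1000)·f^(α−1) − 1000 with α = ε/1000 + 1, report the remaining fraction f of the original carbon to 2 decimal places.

0.52

α − 1 = ε/1000 = 0.0387
(δ_res + 1000)/(δ₀ + 1000) = (-50.9 + 1000)/(-26.3 + 1000) = 949.1/973.7 = 0.974736
f = 0.974736^(1/0.0387) = exp(ln(0.974736)/0.0387) = exp(-0.02559/0.0387)
f = exp(-0.6612) = 0.5162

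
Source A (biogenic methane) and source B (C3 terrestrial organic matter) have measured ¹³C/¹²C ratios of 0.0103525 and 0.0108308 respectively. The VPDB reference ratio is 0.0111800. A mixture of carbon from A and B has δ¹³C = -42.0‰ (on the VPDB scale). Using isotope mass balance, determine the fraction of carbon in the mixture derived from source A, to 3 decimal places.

δ_A = (0.0103525/0.0111800 − 1)×1000 = (0.925984 − 1)×1000 = -74.016‰
δ_B = (0.0108308/0.0111800 − 1)×1000 = (0.968766 − 1)×1000 = -31.234‰
f_A = (δ_mix − δ_B)/(δ_A − δ_B) = (-42.0 − (-31.234))/(-74.016 − (-31.234))
f_A = -10.766 / -42.782 = 0.2516

0.252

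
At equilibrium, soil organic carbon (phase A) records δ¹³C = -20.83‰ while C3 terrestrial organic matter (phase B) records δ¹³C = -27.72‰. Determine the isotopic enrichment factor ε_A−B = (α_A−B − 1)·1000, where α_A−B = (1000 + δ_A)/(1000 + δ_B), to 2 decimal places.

7.09‰

α_A−B = (1000 + -20.83) / (1000 + -27.72) = 979.17 / 972.28 = 1.007086
ε_A−B = (1.007086 − 1) × 1000 = 7.086‰
(The approximation ε ≈ δ_A − δ_B would give 6.89‰.)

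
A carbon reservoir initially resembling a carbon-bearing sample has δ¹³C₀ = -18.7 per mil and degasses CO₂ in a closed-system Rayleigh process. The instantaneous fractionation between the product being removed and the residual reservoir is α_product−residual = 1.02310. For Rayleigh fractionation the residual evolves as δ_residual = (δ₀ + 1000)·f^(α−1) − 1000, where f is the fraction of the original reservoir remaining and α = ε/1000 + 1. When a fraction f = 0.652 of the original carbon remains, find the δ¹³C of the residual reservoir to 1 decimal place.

Rayleigh residual: δ_res = (δ₀ + 1000)·f^(α−1) − 1000
α − 1 = 0.02310
f^(α−1) = 0.652^(0.02310) = 0.990169
δ_res = (-18.7 + 1000) × 0.990169 − 1000 = 971.652 − 1000 = -28.35 per mil

-28.3 per mil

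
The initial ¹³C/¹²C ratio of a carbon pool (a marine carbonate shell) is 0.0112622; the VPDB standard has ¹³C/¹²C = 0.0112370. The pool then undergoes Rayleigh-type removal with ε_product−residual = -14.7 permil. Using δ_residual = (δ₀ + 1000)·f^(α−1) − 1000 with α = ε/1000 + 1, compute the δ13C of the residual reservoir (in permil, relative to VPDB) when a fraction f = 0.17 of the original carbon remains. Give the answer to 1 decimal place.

28.7 permil

δ₀ = (0.0112622/0.0112370 − 1)×1000 = (1.002243 − 1)×1000 = 2.243 permil
α − 1 = ε/1000 = -0.0147
f^(α−1) = 0.17^(-0.0147) = 1.026390
δ_res = (2.243 + 1000) × 1.026390 − 1000 = 1028.692 − 1000 = 28.69 permil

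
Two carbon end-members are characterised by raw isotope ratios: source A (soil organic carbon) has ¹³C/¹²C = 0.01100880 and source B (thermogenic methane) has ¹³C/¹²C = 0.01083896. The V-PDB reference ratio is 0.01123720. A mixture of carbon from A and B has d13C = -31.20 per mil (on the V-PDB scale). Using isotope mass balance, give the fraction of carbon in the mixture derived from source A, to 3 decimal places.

δ_A = (0.01100880/0.01123720 − 1)×1000 = (0.979675 − 1)×1000 = -20.325 per mil
δ_B = (0.01083896/0.01123720 − 1)×1000 = (0.964561 − 1)×1000 = -35.439 per mil
f_A = (δ_mix − δ_B)/(δ_A − δ_B) = (-31.20 − (-35.439))/(-20.325 − (-35.439))
f_A = 4.239 / 15.114 = 0.2805

0.280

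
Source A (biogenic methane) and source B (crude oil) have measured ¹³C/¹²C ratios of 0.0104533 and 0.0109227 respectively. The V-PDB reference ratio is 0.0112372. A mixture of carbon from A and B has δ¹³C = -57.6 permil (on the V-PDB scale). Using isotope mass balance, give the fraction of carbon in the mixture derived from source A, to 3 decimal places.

0.709

δ_A = (0.0104533/0.0112372 − 1)×1000 = (0.930241 − 1)×1000 = -69.759 permil
δ_B = (0.0109227/0.0112372 − 1)×1000 = (0.972013 − 1)×1000 = -27.987 permil
f_A = (δ_mix − δ_B)/(δ_A − δ_B) = (-57.6 − (-27.987))/(-69.759 − (-27.987))
f_A = -29.613 / -41.772 = 0.7089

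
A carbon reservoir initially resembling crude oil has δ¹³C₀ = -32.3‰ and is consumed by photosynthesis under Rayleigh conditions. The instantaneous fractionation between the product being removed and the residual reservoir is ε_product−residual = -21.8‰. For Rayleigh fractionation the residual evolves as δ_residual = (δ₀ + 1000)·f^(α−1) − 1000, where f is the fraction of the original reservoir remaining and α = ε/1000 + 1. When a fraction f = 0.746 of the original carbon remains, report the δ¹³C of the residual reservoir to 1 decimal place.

-26.1‰

Rayleigh residual: δ_res = (δ₀ + 1000)·f^(α−1) − 1000
α = ε/1000 + 1 = 0.97820, so α − 1 = -0.02180
f^(α−1) = 0.746^(-0.02180) = 1.006408
δ_res = (-32.3 + 1000) × 1.006408 − 1000 = 973.901 − 1000 = -26.10‰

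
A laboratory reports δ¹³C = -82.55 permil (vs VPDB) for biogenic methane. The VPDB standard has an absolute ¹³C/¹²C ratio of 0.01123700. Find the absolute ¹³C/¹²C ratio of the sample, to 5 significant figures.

0.010309

R_sample = R_standard × (δ¹³C/1000 + 1)
R_sample = 0.01123700 × (-82.55/1000 + 1) = 0.01123700 × 0.917450
R_sample = 0.0103094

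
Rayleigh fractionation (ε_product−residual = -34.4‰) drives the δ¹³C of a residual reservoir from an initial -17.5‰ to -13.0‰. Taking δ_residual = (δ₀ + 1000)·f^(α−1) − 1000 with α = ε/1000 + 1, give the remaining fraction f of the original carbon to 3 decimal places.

α − 1 = ε/1000 = -0.0344
(δ_res + 1000)/(δ₀ + 1000) = (-13.0 + 1000)/(-17.5 + 1000) = 987.0/982.5 = 1.004580
f = 1.004580^(1/-0.0344) = exp(ln(1.004580)/-0.0344) = exp(0.00457/-0.0344)
f = exp(-0.1328) = 0.8756

0.876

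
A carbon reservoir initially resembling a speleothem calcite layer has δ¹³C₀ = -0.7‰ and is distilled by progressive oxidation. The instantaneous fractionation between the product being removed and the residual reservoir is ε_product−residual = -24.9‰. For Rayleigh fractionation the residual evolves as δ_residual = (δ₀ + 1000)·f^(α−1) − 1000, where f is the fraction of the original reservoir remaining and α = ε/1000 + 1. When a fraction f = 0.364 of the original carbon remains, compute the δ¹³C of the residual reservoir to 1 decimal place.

24.8‰

Rayleigh residual: δ_res = (δ₀ + 1000)·f^(α−1) − 1000
α = ε/1000 + 1 = 0.97510, so α − 1 = -0.02490
f^(α−1) = 0.364^(-0.02490) = 1.025483
δ_res = (-0.7 + 1000) × 1.025483 − 1000 = 1024.765 − 1000 = 24.77‰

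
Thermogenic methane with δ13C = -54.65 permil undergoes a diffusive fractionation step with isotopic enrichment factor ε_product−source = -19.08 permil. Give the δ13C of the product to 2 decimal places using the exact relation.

-72.69 permil

To first order, δ_product ≈ δ_source + ε = -73.73 permil.
Exactly, δ_product = (δ_source + 1000)·(ε/1000 + 1) − 1000.
δ_product = (-54.65 + 1000) × (-19.08/1000 + 1) − 1000
δ_product = -72.687 permil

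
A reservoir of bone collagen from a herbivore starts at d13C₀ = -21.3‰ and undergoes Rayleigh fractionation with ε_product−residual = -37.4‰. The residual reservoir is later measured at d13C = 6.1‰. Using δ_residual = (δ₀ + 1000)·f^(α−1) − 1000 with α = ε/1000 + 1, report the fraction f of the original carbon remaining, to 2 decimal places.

0.48

α − 1 = ε/1000 = -0.0374
(δ_res + 1000)/(δ₀ + 1000) = (6.1 + 1000)/(-21.3 + 1000) = 1006.1/978.7 = 1.027996
f = 1.027996^(1/-0.0374) = exp(ln(1.027996)/-0.0374) = exp(0.02761/-0.0374)
f = exp(-0.7383) = 0.4779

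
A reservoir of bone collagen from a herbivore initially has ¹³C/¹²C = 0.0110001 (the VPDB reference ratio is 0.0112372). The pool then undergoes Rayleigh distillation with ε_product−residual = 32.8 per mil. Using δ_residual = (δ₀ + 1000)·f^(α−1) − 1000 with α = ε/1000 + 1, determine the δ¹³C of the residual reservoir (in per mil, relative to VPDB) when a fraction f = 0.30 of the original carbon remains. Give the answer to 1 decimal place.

-59.0 per mil

δ₀ = (0.0110001/0.0112372 − 1)×1000 = (0.978900 − 1)×1000 = -21.100 per mil
α − 1 = ε/1000 = 0.0328
f^(α−1) = 0.30^(0.0328) = 0.961279
δ_res = (-21.100 + 1000) × 0.961279 − 1000 = 940.997 − 1000 = -59.00 per mil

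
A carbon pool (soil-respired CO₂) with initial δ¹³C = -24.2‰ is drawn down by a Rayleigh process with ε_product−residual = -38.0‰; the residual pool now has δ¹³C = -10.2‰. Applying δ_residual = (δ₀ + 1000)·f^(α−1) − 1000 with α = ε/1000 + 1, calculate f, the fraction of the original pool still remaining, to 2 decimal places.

α − 1 = ε/1000 = -0.0380
(δ_res + 1000)/(δ₀ + 1000) = (-10.2 + 1000)/(-24.2 + 1000) = 989.8/975.8 = 1.014347
f = 1.014347^(1/-0.0380) = exp(ln(1.014347)/-0.0380) = exp(0.01425/-0.0380)
f = exp(-0.3749) = 0.6874

0.69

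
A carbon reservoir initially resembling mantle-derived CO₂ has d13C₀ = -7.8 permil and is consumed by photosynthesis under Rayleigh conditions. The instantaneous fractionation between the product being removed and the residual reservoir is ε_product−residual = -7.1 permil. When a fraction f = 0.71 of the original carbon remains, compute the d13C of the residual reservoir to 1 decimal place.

Rayleigh residual: δ_res = (δ₀ + 1000)·f^(α−1) − 1000
α = ε/1000 + 1 = 0.99290, so α − 1 = -0.00710
f^(α−1) = 0.71^(-0.00710) = 1.002435
δ_res = (-7.8 + 1000) × 1.002435 − 1000 = 994.616 − 1000 = -5.38 permil

-5.4 permil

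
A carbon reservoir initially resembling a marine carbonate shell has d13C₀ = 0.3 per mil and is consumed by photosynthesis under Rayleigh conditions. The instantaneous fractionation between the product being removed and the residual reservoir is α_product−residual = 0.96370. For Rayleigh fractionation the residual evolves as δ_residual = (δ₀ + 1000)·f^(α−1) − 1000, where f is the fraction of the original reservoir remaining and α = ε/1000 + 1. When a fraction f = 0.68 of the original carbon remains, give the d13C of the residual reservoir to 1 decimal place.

14.4 per mil

Rayleigh residual: δ_res = (δ₀ + 1000)·f^(α−1) − 1000
α − 1 = -0.03630
f^(α−1) = 0.68^(-0.03630) = 1.014098
δ_res = (0.3 + 1000) × 1.014098 − 1000 = 1014.402 − 1000 = 14.40 per mil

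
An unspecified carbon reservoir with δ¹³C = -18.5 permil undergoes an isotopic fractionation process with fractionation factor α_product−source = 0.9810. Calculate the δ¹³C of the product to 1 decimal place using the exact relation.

δ_product = (δ_source + 1000)·α − 1000
δ_product = (-18.5 + 1000) × 0.9810 − 1000
δ_product = 962.851 − 1000 = -37.15 permil

-37.1 permil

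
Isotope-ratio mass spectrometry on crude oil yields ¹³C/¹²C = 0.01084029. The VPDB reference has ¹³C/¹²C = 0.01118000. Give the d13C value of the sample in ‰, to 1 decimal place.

-30.4‰

d13C = (R_sample / R_standard − 1) × 1000
R_sample / R_standard = 0.01084029 / 0.01118000 = 0.969614
d13C = (0.969614 − 1) × 1000 = -30.39‰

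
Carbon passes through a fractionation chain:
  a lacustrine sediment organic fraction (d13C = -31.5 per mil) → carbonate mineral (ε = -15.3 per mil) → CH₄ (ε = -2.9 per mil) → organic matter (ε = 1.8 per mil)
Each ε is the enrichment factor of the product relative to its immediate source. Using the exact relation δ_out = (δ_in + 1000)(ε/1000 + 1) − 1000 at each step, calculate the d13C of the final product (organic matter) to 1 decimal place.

-47.4 per mil

step 1: δ = (-31.50 + 1000)·(-15.3/1000 + 1) − 1000 = -46.32 per mil
step 2: δ = (-46.32 + 1000)·(-2.9/1000 + 1) − 1000 = -49.08 per mil
step 3: δ = (-49.08 + 1000)·(1.8/1000 + 1) − 1000 = -47.37 per mil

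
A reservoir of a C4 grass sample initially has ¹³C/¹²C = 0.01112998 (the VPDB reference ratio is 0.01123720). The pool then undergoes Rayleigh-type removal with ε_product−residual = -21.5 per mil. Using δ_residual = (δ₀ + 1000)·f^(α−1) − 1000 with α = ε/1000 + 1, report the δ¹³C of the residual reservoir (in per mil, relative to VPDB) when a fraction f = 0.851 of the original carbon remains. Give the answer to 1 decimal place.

-6.1 per mil

δ₀ = (0.01112998/0.01123720 − 1)×1000 = (0.990458 − 1)×1000 = -9.542 per mil
α − 1 = ε/1000 = -0.0215
f^(α−1) = 0.851^(-0.0215) = 1.003475
δ_res = (-9.542 + 1000) × 1.003475 − 1000 = 993.900 − 1000 = -6.10 per mil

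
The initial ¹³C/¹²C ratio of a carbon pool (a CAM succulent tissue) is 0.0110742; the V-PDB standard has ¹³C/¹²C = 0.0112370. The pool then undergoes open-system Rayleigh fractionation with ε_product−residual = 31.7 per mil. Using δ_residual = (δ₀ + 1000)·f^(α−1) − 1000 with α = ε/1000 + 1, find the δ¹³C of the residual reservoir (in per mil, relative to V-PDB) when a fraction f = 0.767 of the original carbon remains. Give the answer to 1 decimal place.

δ₀ = (0.0110742/0.0112370 − 1)×1000 = (0.985512 − 1)×1000 = -14.488 per mil
α − 1 = ε/1000 = 0.0317
f^(α−1) = 0.767^(0.0317) = 0.991626
δ_res = (-14.488 + 1000) × 0.991626 − 1000 = 977.260 − 1000 = -22.74 per mil

-22.7 per mil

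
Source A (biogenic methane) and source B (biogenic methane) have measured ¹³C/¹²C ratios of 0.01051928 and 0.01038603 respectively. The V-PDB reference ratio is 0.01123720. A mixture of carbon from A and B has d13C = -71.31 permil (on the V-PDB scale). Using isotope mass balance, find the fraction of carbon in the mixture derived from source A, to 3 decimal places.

0.374

δ_A = (0.01051928/0.01123720 − 1)×1000 = (0.936112 − 1)×1000 = -63.888 permil
δ_B = (0.01038603/0.01123720 − 1)×1000 = (0.924254 − 1)×1000 = -75.746 permil
f_A = (δ_mix − δ_B)/(δ_A − δ_B) = (-71.31 − (-75.746))/(-63.888 − (-75.746))
f_A = 4.436 / 11.858 = 0.3741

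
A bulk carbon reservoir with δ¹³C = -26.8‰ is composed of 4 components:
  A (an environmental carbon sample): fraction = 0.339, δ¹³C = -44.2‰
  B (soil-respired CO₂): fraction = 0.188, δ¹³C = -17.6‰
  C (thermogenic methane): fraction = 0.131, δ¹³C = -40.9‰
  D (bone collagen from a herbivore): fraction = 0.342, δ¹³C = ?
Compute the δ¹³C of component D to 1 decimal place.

-9.2‰

Isotope mass balance: δ_bulk = Σ fᵢ·δᵢ.
-26.8 = 0.339×(-44.2) + 0.188×(-17.6) + 0.131×(-40.9) + 0.342×δ_D
0.342·δ_D = -26.8 − (-23.651) = -3.149
δ_D = -3.149 / 0.342 = -9.21‰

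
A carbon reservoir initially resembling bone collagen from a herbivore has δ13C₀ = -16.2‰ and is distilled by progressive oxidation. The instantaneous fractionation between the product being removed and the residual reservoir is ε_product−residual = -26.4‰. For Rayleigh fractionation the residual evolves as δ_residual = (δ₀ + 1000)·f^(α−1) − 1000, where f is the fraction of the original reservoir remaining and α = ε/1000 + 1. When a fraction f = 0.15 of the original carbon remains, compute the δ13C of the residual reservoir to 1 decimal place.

Rayleigh residual: δ_res = (δ₀ + 1000)·f^(α−1) − 1000
α = ε/1000 + 1 = 0.97360, so α − 1 = -0.02640
f^(α−1) = 0.15^(-0.02640) = 1.051359
δ_res = (-16.2 + 1000) × 1.051359 − 1000 = 1034.327 − 1000 = 34.33‰

34.3‰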